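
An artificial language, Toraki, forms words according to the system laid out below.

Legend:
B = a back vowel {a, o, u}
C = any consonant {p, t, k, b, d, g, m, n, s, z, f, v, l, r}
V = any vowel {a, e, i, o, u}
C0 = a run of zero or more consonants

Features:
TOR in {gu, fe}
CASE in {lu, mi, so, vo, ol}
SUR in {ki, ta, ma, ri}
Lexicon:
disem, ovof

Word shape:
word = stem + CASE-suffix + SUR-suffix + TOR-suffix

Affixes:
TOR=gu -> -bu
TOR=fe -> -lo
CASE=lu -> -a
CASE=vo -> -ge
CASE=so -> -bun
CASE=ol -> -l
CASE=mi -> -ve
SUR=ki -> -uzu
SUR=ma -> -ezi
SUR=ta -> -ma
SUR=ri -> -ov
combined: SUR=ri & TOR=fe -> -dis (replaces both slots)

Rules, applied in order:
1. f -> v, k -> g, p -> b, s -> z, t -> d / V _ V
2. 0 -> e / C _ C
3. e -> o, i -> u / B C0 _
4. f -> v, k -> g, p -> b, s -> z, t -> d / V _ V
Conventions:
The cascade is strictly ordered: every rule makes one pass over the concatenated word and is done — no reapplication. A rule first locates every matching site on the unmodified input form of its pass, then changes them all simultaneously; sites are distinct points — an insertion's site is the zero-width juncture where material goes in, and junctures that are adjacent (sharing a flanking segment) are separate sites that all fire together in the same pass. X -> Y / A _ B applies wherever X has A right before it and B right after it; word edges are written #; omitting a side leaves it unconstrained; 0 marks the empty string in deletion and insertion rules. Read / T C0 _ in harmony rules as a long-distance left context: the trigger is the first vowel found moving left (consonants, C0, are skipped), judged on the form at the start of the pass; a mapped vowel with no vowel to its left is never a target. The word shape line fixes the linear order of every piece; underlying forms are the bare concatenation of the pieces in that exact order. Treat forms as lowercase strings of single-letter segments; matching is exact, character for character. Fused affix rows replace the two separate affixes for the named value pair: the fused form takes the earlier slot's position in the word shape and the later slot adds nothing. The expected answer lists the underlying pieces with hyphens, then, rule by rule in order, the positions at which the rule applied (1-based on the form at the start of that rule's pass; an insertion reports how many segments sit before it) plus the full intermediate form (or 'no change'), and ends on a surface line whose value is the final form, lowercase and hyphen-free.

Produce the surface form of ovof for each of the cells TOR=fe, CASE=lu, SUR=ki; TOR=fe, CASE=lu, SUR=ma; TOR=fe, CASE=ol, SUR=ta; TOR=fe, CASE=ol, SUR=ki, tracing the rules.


cell TOR=fe, CASE=lu, SUR=ki:
underlying: ovof-a-uzu-lo
1. f -> v, k -> g, p -> b, s -> z, t -> d / V _ V: fires at position(s) 4: ovovauzulo
2. 0 -> e / C _ C: no change
3. e -> o, i -> u / B C0 _: no change
4. f -> v, k -> g, p -> b, s -> z, t -> d / V _ V: no change
surface: ovovauzulo

cell TOR=fe, CASE=lu, SUR=ma:
underlying: ovof-a-ezi-lo
1. f -> v, k -> g, p -> b, s -> z, t -> d / V _ V: fires at position(s) 4: ovovaezilo
2. 0 -> e / C _ C: no change
3. e -> o, i -> u / B C0 _: fires at position(s) 6: ovovaozilo
4. f -> v, k -> g, p -> b, s -> z, t -> d / V _ V: no change
surface: ovovaozilo

cell TOR=fe, CASE=ol, SUR=ta:
underlying: ovof-l-ma-lo
1. f -> v, k -> g, p -> b, s -> z, t -> d / V _ V: no change
2. 0 -> e / C _ C: inserts after position(s) 4, 5: ovofelemalo
3. e -> o, i -> u / B C0 _: fires at position(s) 5: ovofolemalo
4. f -> v, k -> g, p -> b, s -> z, t -> d / V _ V: fires at position(s) 4: ovovolemalo
surface: ovovolemalo

cell TOR=fe, CASE=ol, SUR=ki:
underlying: ovof-l-uzu-lo
1. f -> v, k -> g, p -> b, s -> z, t -> d / V _ V: no change
2. 0 -> e / C _ C: inserts after position(s) 4: ovofeluzulo
3. e -> o, i -> u / B C0 _: fires at position(s) 5: ovofoluzulo
4. f -> v, k -> g, p -> b, s -> z, t -> d / V _ V: fires at position(s) 4: ovovoluzulo
surface: ovovoluzulo


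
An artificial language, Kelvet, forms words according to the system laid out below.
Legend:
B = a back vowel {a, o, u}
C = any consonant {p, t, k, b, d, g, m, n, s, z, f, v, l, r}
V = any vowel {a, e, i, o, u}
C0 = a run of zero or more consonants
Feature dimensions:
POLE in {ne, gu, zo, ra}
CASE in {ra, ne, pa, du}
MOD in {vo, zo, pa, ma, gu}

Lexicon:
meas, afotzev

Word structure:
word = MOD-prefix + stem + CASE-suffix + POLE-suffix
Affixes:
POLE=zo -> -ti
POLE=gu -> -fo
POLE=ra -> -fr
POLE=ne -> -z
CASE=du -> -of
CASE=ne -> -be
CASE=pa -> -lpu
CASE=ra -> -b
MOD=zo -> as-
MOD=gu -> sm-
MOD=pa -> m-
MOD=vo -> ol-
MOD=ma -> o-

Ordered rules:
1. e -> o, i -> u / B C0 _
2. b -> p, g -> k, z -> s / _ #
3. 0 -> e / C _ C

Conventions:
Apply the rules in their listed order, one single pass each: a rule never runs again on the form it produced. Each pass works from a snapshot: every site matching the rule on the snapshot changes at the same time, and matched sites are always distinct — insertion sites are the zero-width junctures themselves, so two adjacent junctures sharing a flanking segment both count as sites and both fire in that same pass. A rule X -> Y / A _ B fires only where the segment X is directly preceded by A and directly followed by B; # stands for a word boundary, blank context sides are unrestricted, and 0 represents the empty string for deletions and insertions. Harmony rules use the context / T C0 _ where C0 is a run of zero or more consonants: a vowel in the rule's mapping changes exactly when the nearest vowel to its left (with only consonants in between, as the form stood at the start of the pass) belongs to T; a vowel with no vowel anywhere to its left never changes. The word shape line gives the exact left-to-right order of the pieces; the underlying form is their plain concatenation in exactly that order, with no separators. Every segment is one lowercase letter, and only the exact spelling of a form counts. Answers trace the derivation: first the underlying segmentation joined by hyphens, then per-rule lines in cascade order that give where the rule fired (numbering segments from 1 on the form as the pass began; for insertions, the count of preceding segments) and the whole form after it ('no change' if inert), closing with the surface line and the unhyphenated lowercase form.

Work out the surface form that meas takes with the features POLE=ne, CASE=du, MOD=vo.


underlying: ol-meas-of-z
1. e -> o, i -> u / B C0 _: fires at position(s) 4: olmoasofz
2. b -> p, g -> k, z -> s / _ #: fires at position(s) 9: olmoasofs
3. 0 -> e / C _ C: inserts after position(s) 2, 8: olemoasofes
surface: olemoasofes


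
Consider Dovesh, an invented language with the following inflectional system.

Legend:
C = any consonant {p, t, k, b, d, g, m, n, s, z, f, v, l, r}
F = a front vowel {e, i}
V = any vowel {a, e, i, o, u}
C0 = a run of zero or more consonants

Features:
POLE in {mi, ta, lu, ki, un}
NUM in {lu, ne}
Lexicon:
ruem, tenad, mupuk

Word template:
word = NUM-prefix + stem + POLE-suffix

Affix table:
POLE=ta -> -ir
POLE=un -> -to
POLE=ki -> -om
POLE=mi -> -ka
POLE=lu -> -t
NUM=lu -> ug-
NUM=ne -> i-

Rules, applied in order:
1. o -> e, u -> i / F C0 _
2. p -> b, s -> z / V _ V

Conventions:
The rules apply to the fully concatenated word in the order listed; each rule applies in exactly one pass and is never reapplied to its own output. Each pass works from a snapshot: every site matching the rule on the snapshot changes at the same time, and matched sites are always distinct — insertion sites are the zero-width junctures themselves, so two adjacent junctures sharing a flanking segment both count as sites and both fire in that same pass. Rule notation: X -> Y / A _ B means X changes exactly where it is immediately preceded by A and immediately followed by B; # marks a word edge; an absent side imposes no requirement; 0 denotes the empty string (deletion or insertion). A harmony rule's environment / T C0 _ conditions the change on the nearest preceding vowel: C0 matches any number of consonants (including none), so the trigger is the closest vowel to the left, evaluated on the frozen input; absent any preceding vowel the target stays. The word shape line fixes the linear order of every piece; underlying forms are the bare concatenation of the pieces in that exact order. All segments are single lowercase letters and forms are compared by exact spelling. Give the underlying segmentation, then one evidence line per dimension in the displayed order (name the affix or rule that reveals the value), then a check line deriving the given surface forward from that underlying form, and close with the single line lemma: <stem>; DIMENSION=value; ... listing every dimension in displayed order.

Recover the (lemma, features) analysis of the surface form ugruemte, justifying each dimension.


underlying: ug-ruem-to
POLE=un - signalled by the affix -to
NUM=lu - signalled by the affix ug-
check: ugruemto -> ugruemte -> ugruemte
lemma: ruem; POLE=un; NUM=lu


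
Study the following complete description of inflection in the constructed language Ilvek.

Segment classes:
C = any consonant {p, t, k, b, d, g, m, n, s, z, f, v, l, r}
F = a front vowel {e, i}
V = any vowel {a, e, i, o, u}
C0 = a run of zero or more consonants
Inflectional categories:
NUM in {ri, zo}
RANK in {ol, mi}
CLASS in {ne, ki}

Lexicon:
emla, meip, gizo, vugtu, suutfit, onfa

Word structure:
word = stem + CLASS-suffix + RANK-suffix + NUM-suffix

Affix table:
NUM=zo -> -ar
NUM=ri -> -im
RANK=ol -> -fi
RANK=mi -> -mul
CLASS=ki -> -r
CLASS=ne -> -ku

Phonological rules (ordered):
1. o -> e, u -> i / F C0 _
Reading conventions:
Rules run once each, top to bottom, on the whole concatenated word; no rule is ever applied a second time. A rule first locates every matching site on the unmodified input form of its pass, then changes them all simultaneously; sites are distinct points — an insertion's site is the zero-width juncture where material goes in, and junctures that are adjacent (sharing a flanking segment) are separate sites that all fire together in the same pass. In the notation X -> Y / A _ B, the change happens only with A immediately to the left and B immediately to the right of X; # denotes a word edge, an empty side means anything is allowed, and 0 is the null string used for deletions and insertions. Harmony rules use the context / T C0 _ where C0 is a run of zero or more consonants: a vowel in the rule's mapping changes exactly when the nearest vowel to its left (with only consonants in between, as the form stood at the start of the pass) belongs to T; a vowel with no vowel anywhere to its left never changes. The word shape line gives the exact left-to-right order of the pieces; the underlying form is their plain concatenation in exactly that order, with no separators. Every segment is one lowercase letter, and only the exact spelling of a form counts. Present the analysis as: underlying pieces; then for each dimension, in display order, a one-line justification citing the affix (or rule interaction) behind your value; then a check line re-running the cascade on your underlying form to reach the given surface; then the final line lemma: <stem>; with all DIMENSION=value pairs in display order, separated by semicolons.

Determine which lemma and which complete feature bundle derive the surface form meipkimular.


underlying: meip-ku-mul-ar
NUM=zo - signalled by the affix -ar
RANK=mi - signalled by the affix -mul
CLASS=ne - signalled by the affix -ku
check: meipkumular -> meipkimular
lemma: meip; NUM=zo; RANK=mi; CLASS=ne


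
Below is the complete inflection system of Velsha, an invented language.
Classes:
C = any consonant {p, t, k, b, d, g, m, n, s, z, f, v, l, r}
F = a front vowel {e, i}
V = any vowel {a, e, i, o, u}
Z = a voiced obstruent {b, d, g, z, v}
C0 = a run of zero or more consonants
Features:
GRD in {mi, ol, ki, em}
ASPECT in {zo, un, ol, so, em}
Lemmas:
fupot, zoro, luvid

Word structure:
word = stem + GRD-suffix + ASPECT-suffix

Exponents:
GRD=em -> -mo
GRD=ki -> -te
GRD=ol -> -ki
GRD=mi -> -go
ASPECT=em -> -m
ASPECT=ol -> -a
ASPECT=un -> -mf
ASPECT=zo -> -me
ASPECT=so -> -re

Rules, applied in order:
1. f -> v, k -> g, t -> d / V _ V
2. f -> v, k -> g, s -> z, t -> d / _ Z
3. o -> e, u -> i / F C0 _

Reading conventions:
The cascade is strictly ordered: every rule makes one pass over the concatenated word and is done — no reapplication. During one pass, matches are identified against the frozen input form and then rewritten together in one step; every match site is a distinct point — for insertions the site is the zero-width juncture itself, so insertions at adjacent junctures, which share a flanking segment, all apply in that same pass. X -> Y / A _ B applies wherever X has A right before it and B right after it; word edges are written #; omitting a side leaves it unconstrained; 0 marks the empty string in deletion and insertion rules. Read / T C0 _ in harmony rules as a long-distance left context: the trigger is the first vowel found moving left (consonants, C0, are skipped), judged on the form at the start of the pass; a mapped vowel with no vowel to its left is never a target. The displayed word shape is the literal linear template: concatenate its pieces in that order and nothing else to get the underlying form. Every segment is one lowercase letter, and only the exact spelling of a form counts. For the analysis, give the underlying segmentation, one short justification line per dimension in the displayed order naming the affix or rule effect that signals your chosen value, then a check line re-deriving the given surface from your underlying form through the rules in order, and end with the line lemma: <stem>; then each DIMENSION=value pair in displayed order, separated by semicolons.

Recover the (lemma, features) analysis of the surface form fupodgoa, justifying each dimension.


underlying: fupot-go-a
GRD=mi - signalled by the affix -go
ASPECT=ol - signalled by the affix -a
check: fupotgoa -> fupotgoa -> fupodgoa -> fupodgoa
lemma: fupot; GRD=mi; ASPECT=ol


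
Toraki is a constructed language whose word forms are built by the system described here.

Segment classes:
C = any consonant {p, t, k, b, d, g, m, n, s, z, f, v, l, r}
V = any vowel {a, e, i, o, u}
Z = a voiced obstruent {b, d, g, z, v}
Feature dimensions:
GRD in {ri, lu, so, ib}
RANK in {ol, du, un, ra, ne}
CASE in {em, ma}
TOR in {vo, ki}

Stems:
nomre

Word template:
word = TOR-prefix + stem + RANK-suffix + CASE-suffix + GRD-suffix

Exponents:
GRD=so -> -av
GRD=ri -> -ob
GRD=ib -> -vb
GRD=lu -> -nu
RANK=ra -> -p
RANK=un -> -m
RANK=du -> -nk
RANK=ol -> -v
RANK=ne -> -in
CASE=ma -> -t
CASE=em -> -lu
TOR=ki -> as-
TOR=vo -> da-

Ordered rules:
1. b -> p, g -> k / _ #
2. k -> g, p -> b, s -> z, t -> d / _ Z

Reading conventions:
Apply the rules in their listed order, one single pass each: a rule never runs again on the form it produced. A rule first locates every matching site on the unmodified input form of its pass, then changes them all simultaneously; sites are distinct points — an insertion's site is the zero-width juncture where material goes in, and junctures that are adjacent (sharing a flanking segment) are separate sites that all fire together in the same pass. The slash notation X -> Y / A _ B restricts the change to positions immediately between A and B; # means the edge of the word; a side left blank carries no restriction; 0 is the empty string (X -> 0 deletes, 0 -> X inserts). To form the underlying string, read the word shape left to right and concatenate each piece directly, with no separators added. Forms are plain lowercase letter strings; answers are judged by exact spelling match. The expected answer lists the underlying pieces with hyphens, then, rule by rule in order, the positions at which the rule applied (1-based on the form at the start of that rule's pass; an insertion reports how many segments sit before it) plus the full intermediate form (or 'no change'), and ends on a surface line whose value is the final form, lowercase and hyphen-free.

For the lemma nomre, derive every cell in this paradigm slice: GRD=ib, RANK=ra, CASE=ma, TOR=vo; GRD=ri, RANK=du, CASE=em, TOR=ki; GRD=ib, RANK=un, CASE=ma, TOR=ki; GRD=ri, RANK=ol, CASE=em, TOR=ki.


cell GRD=ib, RANK=ra, CASE=ma, TOR=vo:
underlying: da-nomre-p-t-vb
1. b -> p, g -> k / _ #: fires at position(s) 11: danomreptvp
2. k -> g, p -> b, s -> z, t -> d / _ Z: fires at position(s) 9: danomrepdvp
surface: danomrepdvp

cell GRD=ri, RANK=du, CASE=em, TOR=ki:
underlying: as-nomre-nk-lu-ob
1. b -> p, g -> k / _ #: fires at position(s) 13: asnomrenkluop
2. k -> g, p -> b, s -> z, t -> d / _ Z: no change
surface: asnomrenkluop

cell GRD=ib, RANK=un, CASE=ma, TOR=ki:
underlying: as-nomre-m-t-vb
1. b -> p, g -> k / _ #: fires at position(s) 11: asnomremtvp
2. k -> g, p -> b, s -> z, t -> d / _ Z: fires at position(s) 9: asnomremdvp
surface: asnomremdvp

cell GRD=ri, RANK=ol, CASE=em, TOR=ki:
underlying: as-nomre-v-lu-ob
1. b -> p, g -> k / _ #: fires at position(s) 12: asnomrevluop
2. k -> g, p -> b, s -> z, t -> d / _ Z: no change
surface: asnomrevluop


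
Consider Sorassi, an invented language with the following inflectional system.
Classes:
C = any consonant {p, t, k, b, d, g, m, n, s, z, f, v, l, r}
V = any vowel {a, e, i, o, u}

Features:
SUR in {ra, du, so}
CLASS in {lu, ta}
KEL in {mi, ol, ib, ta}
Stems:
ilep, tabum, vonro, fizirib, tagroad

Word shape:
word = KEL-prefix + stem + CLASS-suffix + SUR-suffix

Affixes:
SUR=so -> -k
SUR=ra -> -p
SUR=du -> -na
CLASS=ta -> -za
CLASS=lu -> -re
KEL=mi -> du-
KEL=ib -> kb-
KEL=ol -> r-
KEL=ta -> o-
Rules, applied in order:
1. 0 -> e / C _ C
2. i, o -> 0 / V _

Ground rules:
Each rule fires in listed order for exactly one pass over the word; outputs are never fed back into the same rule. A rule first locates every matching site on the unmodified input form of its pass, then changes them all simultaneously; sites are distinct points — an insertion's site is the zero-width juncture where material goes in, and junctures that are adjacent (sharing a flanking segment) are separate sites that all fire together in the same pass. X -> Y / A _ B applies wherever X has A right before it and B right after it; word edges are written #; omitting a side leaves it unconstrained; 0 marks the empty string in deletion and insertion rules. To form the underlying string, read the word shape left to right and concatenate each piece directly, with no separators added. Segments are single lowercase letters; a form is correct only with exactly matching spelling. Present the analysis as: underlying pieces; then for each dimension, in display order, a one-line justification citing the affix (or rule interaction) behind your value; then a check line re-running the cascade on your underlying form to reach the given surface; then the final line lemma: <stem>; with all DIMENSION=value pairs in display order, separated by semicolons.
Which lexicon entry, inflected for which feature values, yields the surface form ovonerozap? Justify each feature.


underlying: o-vonro-za-p
SUR=ra - signalled by the affix -p
CLASS=ta - signalled by the affix -za
KEL=ta - signalled by the affix o-
check: ovonrozap -> ovonerozap -> ovonerozap
lemma: vonro; SUR=ra; CLASS=ta; KEL=ta


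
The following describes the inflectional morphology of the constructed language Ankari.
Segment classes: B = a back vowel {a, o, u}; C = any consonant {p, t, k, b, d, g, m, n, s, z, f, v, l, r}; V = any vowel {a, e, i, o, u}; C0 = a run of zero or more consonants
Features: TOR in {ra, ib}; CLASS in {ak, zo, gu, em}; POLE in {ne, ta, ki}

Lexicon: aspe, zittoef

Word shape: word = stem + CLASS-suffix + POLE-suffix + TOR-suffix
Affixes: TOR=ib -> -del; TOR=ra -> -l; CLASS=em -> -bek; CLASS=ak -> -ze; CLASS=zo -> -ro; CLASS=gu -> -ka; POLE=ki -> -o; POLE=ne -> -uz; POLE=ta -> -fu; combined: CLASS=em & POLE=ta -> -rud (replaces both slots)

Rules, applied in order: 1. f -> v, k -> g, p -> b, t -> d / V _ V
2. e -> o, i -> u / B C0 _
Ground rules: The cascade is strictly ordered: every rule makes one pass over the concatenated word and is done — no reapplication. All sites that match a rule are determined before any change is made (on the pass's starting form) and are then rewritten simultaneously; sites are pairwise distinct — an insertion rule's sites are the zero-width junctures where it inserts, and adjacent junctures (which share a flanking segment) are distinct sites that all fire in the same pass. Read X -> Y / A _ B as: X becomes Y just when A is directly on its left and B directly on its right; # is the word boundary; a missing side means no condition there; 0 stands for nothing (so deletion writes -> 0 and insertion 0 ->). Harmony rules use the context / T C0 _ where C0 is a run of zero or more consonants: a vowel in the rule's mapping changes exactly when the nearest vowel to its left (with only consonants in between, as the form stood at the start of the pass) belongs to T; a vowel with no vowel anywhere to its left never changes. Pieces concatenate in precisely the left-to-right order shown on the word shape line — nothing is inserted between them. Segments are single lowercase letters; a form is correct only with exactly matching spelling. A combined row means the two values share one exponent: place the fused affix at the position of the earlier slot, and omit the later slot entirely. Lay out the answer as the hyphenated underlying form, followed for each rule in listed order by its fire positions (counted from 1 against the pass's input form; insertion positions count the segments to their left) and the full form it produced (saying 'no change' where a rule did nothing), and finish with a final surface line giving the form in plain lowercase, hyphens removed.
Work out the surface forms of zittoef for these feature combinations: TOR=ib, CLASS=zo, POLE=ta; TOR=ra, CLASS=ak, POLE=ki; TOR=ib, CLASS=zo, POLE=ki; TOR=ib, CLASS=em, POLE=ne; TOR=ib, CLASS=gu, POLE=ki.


cell TOR=ib, CLASS=zo, POLE=ta:
underlying: zittoef-ro-fu-del
1. f -> v, k -> g, p -> b, t -> d / V _ V: fires at position(s) 10: zittoefrovudel
2. e -> o, i -> u / B C0 _: fires at position(s) 6, 13: zittoofrovudol
surface: zittoofrovudol

cell TOR=ra, CLASS=ak, POLE=ki:
underlying: zittoef-ze-o-l
1. f -> v, k -> g, p -> b, t -> d / V _ V: no change
2. e -> o, i -> u / B C0 _: fires at position(s) 6: zittoofzeol
surface: zittoofzeol

cell TOR=ib, CLASS=zo, POLE=ki:
underlying: zittoef-ro-o-del
1. f -> v, k -> g, p -> b, t -> d / V _ V: no change
2. e -> o, i -> u / B C0 _: fires at position(s) 6, 12: zittoofroodol
surface: zittoofroodol

cell TOR=ib, CLASS=em, POLE=ne:
underlying: zittoef-bek-uz-del
1. f -> v, k -> g, p -> b, t -> d / V _ V: fires at position(s) 10: zittoefbeguzdel
2. e -> o, i -> u / B C0 _: fires at position(s) 6, 14: zittoofbeguzdol
surface: zittoofbeguzdol

cell TOR=ib, CLASS=gu, POLE=ki:
underlying: zittoef-ka-o-del
1. f -> v, k -> g, p -> b, t -> d / V _ V: no change
2. e -> o, i -> u / B C0 _: fires at position(s) 6, 12: zittoofkaodol
surface: zittoofkaodol


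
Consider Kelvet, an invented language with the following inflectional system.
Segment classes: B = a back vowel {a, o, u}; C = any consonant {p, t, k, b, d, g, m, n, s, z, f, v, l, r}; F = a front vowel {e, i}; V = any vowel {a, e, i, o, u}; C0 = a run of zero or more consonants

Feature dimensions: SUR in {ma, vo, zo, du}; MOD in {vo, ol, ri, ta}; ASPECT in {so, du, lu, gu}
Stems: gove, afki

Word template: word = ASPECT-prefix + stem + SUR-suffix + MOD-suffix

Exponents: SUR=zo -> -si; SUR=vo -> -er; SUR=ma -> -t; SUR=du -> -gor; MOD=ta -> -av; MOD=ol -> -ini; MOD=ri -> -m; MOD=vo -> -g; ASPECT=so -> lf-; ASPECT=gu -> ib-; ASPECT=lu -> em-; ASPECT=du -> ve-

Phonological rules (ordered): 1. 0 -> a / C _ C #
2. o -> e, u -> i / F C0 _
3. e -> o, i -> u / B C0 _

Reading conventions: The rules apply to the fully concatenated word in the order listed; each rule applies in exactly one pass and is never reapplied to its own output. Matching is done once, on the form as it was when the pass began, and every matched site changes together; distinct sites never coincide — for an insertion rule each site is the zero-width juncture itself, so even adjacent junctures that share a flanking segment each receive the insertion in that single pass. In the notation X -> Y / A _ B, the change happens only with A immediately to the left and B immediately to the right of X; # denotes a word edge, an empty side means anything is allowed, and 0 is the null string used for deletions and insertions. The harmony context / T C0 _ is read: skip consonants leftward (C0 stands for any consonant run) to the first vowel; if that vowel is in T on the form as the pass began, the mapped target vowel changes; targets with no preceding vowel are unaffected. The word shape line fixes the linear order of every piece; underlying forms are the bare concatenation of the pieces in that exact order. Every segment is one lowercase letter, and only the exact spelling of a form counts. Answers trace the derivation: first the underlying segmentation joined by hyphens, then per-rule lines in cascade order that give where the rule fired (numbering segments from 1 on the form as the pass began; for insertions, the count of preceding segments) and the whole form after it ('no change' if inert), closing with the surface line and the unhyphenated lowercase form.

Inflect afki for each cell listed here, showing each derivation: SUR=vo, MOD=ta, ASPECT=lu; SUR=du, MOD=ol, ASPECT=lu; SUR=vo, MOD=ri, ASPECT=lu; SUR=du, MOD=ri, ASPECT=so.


cell SUR=vo, MOD=ta, ASPECT=lu:
underlying: em-afki-er-av
1. 0 -> a / C _ C #: no change
2. o -> e, u -> i / F C0 _: no change
3. e -> o, i -> u / B C0 _: fires at position(s) 6: emafkuerav
surface: emafkuerav

cell SUR=du, MOD=ol, ASPECT=lu:
underlying: em-afki-gor-ini
1. 0 -> a / C _ C #: no change
2. o -> e, u -> i / F C0 _: fires at position(s) 8: emafkigerini
3. e -> o, i -> u / B C0 _: fires at position(s) 6: emafkugerini
surface: emafkugerini

cell SUR=vo, MOD=ri, ASPECT=lu:
underlying: em-afki-er-m
1. 0 -> a / C _ C #: inserts after position(s) 8: emafkieram
2. o -> e, u -> i / F C0 _: no change
3. e -> o, i -> u / B C0 _: fires at position(s) 6: emafkueram
surface: emafkueram

cell SUR=du, MOD=ri, ASPECT=so:
underlying: lf-afki-gor-m
1. 0 -> a / C _ C #: inserts after position(s) 9: lfafkigoram
2. o -> e, u -> i / F C0 _: fires at position(s) 8: lfafkigeram
3. e -> o, i -> u / B C0 _: fires at position(s) 6: lfafkugeram
surface: lfafkugeram


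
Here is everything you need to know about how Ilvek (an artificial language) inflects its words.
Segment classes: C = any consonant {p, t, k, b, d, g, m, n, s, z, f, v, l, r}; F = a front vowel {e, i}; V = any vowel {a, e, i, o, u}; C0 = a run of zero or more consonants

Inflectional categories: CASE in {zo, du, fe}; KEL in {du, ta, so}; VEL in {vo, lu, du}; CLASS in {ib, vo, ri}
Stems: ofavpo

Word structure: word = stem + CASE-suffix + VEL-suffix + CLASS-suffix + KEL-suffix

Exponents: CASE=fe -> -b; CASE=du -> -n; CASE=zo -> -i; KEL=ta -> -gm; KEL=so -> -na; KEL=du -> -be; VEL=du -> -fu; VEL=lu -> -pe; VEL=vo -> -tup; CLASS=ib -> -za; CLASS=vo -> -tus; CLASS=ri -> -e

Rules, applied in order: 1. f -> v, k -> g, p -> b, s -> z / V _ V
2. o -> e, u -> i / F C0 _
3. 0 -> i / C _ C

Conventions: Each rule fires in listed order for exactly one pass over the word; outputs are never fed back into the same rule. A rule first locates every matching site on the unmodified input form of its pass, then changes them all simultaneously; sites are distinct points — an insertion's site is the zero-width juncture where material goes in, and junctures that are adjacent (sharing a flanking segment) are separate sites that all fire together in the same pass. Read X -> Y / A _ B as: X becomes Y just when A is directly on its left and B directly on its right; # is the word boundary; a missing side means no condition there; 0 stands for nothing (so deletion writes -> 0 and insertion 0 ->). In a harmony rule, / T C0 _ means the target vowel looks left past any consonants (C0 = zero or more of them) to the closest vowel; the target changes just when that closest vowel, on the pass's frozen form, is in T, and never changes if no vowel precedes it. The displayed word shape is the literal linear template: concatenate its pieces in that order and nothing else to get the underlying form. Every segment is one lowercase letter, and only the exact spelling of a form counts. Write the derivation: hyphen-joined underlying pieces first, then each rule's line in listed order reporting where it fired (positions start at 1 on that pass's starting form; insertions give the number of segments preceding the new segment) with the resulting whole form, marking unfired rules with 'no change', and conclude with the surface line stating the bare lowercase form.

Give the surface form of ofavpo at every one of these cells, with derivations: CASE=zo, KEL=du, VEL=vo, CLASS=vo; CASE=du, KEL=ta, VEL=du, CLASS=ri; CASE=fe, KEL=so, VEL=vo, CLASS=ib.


cell CASE=zo, KEL=du, VEL=vo, CLASS=vo:
underlying: ofavpo-i-tup-tus-be
1. f -> v, k -> g, p -> b, s -> z / V _ V: fires at position(s) 2: ovavpoituptusbe
2. o -> e, u -> i / F C0 _: fires at position(s) 9: ovavpoitiptusbe
3. 0 -> i / C _ C: inserts after position(s) 4, 10, 13: ovavipoitipitusibe
surface: ovavipoitipitusibe

cell CASE=du, KEL=ta, VEL=du, CLASS=ri:
underlying: ofavpo-n-fu-e-gm
1. f -> v, k -> g, p -> b, s -> z / V _ V: fires at position(s) 2: ovavponfuegm
2. o -> e, u -> i / F C0 _: no change
3. 0 -> i / C _ C: inserts after position(s) 4, 7, 11: ovaviponifuegim
surface: ovaviponifuegim

cell CASE=fe, KEL=so, VEL=vo, CLASS=ib:
underlying: ofavpo-b-tup-za-na
1. f -> v, k -> g, p -> b, s -> z / V _ V: fires at position(s) 2: ovavpobtupzana
2. o -> e, u -> i / F C0 _: no change
3. 0 -> i / C _ C: inserts after position(s) 4, 7, 10: ovavipobitupizana
surface: ovavipobitupizana


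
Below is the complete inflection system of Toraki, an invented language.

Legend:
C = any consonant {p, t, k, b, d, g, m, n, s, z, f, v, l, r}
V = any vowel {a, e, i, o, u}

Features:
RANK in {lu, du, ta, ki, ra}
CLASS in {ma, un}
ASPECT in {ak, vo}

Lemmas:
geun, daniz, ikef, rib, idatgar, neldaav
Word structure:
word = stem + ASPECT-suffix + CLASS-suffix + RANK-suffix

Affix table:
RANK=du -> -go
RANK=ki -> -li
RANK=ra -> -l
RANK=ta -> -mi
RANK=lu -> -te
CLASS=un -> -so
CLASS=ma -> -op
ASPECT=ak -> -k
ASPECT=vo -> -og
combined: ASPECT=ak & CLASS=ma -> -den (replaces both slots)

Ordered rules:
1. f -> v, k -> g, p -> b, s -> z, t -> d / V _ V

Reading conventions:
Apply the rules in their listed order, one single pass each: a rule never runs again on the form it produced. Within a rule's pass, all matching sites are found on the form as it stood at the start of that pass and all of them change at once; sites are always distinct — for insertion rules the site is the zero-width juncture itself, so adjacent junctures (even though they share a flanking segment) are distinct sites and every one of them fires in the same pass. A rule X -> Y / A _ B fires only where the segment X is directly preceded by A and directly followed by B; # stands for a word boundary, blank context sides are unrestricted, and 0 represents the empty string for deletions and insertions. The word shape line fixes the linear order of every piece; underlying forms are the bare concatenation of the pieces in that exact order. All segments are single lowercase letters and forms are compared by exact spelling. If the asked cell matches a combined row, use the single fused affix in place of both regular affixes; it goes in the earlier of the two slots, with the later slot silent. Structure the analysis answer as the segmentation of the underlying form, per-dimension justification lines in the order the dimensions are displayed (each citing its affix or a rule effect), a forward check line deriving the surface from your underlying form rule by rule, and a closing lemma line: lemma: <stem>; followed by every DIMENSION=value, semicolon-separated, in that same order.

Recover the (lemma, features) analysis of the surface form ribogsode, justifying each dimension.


underlying: rib-og-so-te
RANK=lu - signalled by the affix -te
CLASS=un - signalled by the affix -so
ASPECT=vo - signalled by the affix -og
check: ribogsote -> ribogsode
lemma: rib; RANK=lu; CLASS=un; ASPECT=vo


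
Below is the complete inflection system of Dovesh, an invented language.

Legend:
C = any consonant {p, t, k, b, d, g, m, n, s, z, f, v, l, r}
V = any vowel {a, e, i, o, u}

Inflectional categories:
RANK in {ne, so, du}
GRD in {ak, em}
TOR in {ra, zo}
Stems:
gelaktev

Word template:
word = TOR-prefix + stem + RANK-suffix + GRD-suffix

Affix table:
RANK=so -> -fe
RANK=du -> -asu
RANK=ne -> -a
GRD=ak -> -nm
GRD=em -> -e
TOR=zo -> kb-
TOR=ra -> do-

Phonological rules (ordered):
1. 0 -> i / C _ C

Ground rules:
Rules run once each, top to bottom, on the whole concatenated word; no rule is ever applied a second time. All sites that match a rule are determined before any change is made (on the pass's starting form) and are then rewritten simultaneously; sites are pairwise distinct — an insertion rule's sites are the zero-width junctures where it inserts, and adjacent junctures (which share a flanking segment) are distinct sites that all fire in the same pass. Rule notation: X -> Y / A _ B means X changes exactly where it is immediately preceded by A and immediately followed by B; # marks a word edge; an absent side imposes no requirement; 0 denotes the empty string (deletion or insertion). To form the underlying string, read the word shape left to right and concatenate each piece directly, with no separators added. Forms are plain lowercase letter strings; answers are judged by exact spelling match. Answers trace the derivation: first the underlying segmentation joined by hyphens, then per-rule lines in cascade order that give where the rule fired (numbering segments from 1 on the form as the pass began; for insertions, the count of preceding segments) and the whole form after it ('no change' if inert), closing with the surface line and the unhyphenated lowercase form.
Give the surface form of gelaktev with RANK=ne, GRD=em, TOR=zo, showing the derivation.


underlying: kb-gelaktev-a-e
1. 0 -> i / C _ C: inserts after position(s) 1, 2, 7: kibigelakitevae
surface: kibigelakitevae


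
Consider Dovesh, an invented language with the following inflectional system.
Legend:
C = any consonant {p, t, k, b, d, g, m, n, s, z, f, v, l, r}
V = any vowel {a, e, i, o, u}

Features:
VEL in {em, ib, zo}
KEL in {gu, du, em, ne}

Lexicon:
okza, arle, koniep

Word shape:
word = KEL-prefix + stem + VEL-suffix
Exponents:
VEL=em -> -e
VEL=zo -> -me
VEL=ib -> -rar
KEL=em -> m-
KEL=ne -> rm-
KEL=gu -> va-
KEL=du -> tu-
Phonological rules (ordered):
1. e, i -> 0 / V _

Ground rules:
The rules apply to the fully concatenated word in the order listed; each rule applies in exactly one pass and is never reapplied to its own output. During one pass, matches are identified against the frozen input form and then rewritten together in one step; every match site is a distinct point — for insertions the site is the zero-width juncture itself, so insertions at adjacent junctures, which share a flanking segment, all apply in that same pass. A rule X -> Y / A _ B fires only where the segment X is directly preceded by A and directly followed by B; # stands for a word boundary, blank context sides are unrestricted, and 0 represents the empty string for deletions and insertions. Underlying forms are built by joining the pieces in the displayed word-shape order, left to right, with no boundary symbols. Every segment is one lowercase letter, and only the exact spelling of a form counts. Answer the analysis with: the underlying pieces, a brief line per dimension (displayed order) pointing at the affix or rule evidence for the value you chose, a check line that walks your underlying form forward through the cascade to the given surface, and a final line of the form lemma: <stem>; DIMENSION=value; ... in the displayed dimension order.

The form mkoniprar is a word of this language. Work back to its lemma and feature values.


underlying: m-koniep-rar
VEL=ib - signalled by the affix -rar
KEL=em - signalled by the affix m-
check: mkonieprar -> mkoniprar
lemma: koniep; VEL=ib; KEL=em


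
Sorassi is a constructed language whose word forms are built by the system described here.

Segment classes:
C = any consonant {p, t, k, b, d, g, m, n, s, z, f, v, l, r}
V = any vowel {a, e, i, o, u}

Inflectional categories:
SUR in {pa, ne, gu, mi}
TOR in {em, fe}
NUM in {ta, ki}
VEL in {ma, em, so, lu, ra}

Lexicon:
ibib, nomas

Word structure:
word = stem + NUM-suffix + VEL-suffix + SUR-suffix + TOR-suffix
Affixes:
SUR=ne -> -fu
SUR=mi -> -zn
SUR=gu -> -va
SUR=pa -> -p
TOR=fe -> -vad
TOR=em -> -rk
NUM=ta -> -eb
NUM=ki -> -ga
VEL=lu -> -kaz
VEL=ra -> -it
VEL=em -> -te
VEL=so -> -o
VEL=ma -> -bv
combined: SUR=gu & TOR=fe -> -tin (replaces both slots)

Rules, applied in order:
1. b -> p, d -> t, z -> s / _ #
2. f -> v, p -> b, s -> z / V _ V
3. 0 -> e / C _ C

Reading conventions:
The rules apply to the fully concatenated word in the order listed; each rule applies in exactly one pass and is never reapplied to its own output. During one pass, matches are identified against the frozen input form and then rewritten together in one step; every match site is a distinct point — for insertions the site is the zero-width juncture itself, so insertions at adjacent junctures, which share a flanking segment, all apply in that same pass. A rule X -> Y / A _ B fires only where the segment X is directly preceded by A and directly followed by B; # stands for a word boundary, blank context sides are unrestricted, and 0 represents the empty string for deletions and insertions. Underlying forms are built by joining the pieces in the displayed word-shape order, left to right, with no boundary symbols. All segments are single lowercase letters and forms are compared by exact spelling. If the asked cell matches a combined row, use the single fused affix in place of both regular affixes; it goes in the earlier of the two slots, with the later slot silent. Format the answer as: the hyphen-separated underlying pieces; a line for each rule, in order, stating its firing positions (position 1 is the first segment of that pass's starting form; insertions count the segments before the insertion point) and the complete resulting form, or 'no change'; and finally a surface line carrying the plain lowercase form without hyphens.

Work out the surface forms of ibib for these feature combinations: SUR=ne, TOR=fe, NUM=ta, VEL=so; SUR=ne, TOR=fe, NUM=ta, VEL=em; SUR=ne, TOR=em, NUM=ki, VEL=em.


cell SUR=ne, TOR=fe, NUM=ta, VEL=so:
underlying: ibib-eb-o-fu-vad
1. b -> p, d -> t, z -> s / _ #: fires at position(s) 12: ibibebofuvat
2. f -> v, p -> b, s -> z / V _ V: fires at position(s) 8: ibibebovuvat
3. 0 -> e / C _ C: no change
surface: ibibebovuvat

cell SUR=ne, TOR=fe, NUM=ta, VEL=em:
underlying: ibib-eb-te-fu-vad
1. b -> p, d -> t, z -> s / _ #: fires at position(s) 13: ibibebtefuvat
2. f -> v, p -> b, s -> z / V _ V: fires at position(s) 9: ibibebtevuvat
3. 0 -> e / C _ C: inserts after position(s) 6: ibibebetevuvat
surface: ibibebetevuvat

cell SUR=ne, TOR=em, NUM=ki, VEL=em:
underlying: ibib-ga-te-fu-rk
1. b -> p, d -> t, z -> s / _ #: no change
2. f -> v, p -> b, s -> z / V _ V: fires at position(s) 9: ibibgatevurk
3. 0 -> e / C _ C: inserts after position(s) 4, 11: ibibegatevurek
surface: ibibegatevurek


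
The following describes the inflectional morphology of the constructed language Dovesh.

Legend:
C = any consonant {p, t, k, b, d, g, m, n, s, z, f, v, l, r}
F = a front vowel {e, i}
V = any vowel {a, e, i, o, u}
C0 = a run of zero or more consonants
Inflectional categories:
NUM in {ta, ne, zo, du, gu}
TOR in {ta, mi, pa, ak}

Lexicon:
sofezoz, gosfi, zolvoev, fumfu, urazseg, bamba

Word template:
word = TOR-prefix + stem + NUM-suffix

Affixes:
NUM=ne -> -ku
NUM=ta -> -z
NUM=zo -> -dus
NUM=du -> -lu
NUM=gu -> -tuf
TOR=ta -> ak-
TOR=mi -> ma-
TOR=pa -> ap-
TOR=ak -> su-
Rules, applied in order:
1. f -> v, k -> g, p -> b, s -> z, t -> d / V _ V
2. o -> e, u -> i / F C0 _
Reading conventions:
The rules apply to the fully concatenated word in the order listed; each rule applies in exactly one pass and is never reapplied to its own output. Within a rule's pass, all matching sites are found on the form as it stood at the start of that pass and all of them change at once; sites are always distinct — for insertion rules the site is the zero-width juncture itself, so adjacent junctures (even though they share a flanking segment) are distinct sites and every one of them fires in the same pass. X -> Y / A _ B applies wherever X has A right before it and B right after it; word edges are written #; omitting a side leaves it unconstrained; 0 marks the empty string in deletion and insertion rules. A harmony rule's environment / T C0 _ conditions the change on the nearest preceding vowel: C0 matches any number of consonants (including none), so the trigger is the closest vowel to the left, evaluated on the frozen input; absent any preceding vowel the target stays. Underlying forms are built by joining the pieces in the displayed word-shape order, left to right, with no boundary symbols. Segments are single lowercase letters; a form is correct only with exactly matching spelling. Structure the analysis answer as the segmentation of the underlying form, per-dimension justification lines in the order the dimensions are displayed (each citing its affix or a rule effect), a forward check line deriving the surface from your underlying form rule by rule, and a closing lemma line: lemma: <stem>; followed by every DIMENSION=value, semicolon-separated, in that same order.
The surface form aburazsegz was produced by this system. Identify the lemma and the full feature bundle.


underlying: ap-urazseg-z
NUM=ta - signalled by the affix -z
TOR=pa - signalled by the affix ap-
check: apurazsegz -> aburazsegz -> aburazsegz
lemma: urazseg; NUM=ta; TOR=pa
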